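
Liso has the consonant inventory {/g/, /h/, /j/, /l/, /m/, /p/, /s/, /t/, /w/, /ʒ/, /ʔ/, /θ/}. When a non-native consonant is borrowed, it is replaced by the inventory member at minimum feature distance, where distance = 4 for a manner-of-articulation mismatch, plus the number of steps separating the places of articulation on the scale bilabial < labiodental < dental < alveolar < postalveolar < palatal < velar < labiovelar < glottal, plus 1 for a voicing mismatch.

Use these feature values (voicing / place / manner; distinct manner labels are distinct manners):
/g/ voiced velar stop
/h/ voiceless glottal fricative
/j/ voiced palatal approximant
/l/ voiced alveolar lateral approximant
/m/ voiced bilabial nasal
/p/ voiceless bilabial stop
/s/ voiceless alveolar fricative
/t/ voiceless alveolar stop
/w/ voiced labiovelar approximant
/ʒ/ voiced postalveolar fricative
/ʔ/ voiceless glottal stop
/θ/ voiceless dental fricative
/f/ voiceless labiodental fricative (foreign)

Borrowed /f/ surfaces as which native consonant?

θ

/θ/ is closest: same manner (fricative), place distance 1 (labiodental→dental), same voicing; total 1. Next closest is /s/ at distance 2.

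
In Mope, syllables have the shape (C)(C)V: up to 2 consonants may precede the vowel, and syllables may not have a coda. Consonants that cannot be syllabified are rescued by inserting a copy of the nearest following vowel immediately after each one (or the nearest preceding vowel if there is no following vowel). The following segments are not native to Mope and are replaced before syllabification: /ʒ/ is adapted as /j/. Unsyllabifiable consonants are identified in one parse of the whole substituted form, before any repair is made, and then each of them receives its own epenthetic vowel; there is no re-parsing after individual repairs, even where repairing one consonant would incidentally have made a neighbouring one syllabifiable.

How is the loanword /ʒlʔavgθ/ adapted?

jalʔavagaθa

Substitution: /ʒ/ → /j/, giving /jlʔavgθ/.
Under (C)(C)V, the unsyllabifiable consonants are /j/, /v/, /g/, /θ/ (no codas are permitted; onsets may contain at most 2 consonants).
Epenthesis after each stranded consonant: /j/ → /ja/, /v/ → /va/, /g/ → /ga/, /θ/ → /θa/.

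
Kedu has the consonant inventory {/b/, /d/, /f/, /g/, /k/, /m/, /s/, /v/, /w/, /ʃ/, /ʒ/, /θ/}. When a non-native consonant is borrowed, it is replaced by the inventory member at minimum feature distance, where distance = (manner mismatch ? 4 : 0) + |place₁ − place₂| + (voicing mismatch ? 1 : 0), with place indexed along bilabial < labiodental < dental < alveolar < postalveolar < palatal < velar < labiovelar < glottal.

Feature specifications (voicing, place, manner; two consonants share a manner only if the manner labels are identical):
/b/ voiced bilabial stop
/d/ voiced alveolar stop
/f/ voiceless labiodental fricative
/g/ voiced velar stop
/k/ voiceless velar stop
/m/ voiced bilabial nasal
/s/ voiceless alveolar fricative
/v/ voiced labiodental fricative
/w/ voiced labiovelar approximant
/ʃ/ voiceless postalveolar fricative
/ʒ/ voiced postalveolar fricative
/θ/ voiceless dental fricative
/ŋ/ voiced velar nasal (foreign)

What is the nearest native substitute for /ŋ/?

g

/g/ is closest: manner differs (nasal→stop, +4), place distance 0 (velar→velar), same voicing; total 4. Next closest is /k/ at distance 5.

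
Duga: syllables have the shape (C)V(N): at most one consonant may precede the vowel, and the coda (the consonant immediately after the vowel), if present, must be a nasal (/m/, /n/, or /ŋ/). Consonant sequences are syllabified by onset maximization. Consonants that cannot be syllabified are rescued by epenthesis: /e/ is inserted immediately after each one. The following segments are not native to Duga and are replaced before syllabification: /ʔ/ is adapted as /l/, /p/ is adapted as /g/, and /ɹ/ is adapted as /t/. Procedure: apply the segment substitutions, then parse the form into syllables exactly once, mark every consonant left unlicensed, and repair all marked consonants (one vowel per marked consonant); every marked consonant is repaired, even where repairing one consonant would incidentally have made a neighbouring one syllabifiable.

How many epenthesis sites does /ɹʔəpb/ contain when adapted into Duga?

After substitution the input is /tləgb/.
The unsyllabifiable consonants are /t/, /g/, /b/; each receives one epenthetic vowel.

3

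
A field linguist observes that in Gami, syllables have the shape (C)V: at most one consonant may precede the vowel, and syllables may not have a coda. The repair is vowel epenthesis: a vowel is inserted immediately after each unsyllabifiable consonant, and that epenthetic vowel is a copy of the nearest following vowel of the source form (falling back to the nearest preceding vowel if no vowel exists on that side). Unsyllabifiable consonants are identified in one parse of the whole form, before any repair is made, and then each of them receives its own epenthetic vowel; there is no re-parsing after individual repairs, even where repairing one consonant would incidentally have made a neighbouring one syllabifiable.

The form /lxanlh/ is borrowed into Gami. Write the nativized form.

laxanalaha

Under (C)V, the unsyllabifiable consonants are /l/, /n/, /l/, /h/ (no codas are permitted; onsets are limited to one consonant).
Epenthesis after each stranded consonant: /l/ → /la/, /n/ → /na/, /l/ → /la/, /h/ → /ha/.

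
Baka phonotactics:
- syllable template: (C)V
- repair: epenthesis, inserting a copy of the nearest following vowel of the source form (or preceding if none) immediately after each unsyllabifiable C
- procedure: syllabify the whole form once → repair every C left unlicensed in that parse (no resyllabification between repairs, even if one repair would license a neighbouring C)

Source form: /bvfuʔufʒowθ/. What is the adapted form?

buvufuʔufoʒowoθo

Under (C)V, the unsyllabifiable consonants are /b/, /v/, /f/, /w/, /θ/ (no codas are permitted; onsets are limited to one consonant).
Inserting the epenthetic vowel yields /b/ → /bu/, /v/ → /vu/, /f/ → /fo/, /w/ → /wo/, /θ/ → /θo/.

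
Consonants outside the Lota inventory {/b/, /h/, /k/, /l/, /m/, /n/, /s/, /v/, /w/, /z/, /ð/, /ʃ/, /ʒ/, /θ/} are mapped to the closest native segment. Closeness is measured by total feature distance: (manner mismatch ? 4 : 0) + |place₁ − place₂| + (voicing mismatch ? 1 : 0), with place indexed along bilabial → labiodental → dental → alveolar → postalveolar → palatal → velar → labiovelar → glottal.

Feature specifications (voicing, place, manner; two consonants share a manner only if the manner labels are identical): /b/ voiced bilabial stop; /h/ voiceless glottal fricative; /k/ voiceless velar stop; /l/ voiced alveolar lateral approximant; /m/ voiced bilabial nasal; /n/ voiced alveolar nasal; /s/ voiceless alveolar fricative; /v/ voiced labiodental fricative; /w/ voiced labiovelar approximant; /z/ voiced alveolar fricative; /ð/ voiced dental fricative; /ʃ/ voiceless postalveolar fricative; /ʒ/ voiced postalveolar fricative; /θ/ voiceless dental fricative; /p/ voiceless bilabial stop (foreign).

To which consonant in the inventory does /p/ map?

b

/b/ is closest: same manner (stop), place distance 0 (bilabial→bilabial), voicing differs (+1); total 1. Next closest is /m/ at distance 5.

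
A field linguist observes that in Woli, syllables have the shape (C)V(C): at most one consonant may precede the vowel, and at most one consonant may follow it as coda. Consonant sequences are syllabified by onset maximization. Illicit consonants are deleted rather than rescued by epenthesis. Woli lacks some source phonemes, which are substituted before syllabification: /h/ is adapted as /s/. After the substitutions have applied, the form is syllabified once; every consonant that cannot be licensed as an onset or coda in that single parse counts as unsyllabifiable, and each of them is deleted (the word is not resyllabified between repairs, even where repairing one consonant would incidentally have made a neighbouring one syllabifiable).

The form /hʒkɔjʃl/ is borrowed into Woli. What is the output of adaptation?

kɔj

Substitution: /h/ → /s/, giving /sʒkɔjʃl/.
Syllabifying with onset maximization leaves /s/, /ʒ/, /ʃ/, /l/ stranded (at most one coda consonant is licensed; onsets are limited to one consonant).
Deletion applies to /s/, /ʒ/, /ʃ/, /l/.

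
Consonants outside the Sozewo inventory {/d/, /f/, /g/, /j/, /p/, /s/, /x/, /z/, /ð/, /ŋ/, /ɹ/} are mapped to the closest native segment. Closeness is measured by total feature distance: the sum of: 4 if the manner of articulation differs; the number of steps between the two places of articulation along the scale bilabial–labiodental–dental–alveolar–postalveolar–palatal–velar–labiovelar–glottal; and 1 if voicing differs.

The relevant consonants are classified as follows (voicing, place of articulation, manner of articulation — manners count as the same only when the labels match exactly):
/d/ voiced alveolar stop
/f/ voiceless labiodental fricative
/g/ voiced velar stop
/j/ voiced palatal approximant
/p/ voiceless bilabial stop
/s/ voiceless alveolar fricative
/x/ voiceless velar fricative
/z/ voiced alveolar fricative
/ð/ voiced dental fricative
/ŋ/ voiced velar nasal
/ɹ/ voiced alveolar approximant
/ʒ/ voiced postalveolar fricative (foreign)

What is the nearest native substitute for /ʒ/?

z

/z/ is closest: same manner (fricative), place distance 1 (postalveolar→alveolar), same voicing; total 1. Next closest is /s/ at distance 2.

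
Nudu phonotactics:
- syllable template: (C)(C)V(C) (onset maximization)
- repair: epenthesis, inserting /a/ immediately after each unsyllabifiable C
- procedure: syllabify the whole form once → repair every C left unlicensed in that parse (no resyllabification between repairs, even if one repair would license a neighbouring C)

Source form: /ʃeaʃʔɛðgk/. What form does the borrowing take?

The consonants /g/, /k/ cannot be parsed into a legal (C)(C)V(C) syllable (at most one coda consonant is licensed; onsets may contain at most 2 consonants).
Inserting the epenthetic vowel yields /g/ → /ga/, /k/ → /ka/.

ʃeaʃʔɛðgaka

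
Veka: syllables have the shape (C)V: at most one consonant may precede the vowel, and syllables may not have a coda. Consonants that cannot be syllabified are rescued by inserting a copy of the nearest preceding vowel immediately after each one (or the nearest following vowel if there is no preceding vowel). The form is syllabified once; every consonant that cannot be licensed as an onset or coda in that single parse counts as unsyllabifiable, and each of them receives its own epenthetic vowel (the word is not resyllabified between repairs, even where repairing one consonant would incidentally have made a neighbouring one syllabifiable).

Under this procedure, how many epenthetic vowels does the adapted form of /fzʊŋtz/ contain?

4

The unsyllabifiable consonants are /f/, /ŋ/, /t/, /z/; each receives one epenthetic vowel.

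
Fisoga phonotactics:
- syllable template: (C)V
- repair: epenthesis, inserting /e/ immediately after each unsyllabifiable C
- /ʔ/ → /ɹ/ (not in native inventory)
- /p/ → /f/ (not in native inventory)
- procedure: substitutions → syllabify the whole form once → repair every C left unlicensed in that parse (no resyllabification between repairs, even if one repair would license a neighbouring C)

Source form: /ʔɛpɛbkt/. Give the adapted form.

ɹɛfɛbekete

Substitution: /ʔ/ → /ɹ/, /p/ → /f/, giving /ɹɛfɛbkt/.
Syllabifying with onset maximization leaves /b/, /k/, /t/ stranded (no codas are permitted; onsets are limited to one consonant).
Epenthesis after each stranded consonant: /b/ → /be/, /k/ → /ke/, /t/ → /te/.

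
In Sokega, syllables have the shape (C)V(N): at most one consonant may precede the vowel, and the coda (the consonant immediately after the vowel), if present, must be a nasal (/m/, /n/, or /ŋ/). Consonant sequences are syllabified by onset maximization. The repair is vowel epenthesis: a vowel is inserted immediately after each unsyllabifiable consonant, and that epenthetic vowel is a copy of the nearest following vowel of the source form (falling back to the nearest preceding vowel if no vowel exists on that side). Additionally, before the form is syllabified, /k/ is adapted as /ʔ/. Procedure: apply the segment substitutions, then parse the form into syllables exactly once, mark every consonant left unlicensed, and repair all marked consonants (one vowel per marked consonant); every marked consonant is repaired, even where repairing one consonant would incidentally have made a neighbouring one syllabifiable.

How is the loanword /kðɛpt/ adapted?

Substitution: /k/ → /ʔ/, giving /ʔðɛpt/.
Under (C)V(N), the unsyllabifiable consonants are /ʔ/, /p/, /t/ (only a nasal (/m/, /n/, or /ŋ/) is licensed in coda position; onsets are limited to one consonant).
Epenthesis after each stranded consonant: /ʔ/ → /ʔɛ/, /p/ → /pɛ/, /t/ → /tɛ/.

ʔɛðɛpɛtɛ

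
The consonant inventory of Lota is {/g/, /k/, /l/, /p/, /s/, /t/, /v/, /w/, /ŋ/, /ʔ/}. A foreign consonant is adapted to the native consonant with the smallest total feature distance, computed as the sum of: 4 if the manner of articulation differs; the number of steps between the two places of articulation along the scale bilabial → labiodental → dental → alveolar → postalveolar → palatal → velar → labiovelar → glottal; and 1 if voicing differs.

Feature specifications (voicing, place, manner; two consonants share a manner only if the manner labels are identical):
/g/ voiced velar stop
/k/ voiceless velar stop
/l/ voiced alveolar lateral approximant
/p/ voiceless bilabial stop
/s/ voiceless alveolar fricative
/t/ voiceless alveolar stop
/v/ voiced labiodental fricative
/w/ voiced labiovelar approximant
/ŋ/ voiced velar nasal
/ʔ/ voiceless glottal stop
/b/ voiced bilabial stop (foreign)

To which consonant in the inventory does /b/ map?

p

/p/ is closest: same manner (stop), place distance 0 (bilabial→bilabial), voicing differs (+1); total 1. Next closest is /t/ at distance 4.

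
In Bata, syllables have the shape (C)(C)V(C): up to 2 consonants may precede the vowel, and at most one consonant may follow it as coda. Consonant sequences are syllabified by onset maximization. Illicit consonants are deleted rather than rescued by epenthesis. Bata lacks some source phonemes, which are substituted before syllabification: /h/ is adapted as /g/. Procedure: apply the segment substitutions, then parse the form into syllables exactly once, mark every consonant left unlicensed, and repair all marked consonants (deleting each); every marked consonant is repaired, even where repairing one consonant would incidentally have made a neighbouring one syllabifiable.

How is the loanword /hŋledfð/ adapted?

Substitution: /h/ → /g/, giving /gŋledfð/.
The consonants /g/, /f/, /ð/ cannot be parsed into a legal (C)(C)V(C) syllable (at most one coda consonant is licensed; onsets may contain at most 2 consonants).
Each unlicensed consonant is deleted: /g/, /f/, /ð/.

ŋled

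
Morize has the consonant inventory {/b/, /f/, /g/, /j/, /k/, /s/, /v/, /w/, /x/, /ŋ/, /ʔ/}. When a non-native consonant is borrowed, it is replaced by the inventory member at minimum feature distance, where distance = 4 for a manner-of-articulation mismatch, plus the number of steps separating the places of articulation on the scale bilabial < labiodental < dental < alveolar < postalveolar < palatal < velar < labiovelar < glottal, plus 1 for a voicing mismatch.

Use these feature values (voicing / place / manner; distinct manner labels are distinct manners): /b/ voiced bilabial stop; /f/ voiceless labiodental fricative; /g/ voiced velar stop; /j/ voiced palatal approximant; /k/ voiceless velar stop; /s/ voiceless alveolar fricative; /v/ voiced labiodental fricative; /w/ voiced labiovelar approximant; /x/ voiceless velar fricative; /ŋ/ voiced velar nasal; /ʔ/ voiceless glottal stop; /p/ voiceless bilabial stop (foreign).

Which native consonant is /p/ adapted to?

/b/ is closest: same manner (stop), place distance 0 (bilabial→bilabial), voicing differs (+1); total 1. Next closest is /f/ at distance 5.

b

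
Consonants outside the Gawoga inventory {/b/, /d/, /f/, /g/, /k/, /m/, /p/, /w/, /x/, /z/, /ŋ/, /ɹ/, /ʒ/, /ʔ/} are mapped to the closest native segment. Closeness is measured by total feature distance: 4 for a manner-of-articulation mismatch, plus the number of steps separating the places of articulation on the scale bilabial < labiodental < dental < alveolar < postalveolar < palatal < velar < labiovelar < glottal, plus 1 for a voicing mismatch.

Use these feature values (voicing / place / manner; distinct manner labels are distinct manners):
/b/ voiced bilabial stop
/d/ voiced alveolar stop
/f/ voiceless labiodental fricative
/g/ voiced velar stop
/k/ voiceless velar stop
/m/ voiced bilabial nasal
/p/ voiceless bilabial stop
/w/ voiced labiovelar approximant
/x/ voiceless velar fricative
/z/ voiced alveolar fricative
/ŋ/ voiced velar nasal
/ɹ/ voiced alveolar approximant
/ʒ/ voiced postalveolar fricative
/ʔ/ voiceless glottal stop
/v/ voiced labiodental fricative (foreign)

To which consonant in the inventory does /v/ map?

/f/ is closest: same manner (fricative), place distance 0 (labiodental→labiodental), voicing differs (+1); total 1. Next closest is /z/ at distance 2.

f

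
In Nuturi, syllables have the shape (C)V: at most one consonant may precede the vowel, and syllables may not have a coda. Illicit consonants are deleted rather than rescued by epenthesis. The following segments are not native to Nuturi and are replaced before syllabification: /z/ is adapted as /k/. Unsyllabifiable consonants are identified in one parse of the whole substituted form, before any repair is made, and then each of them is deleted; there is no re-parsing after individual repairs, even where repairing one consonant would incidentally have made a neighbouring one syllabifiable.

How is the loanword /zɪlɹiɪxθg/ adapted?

Substitution: /z/ → /k/, giving /kɪlɹiɪxθg/.
Under (C)V, the unsyllabifiable consonants are /l/, /x/, /θ/, /g/ (no codas are permitted; onsets are limited to one consonant).
Each unlicensed consonant is deleted: /l/, /x/, /θ/, /g/.

kɪɹiɪ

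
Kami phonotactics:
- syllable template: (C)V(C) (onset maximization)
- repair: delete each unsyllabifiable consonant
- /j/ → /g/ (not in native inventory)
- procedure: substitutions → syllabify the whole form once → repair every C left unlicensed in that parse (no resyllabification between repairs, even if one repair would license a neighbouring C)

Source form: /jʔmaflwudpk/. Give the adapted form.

Substitution: /j/ → /g/, giving /gʔmaflwudpk/.
Syllabifying with onset maximization leaves /g/, /ʔ/, /l/, /p/, /k/ stranded (at most one coda consonant is licensed; onsets are limited to one consonant).
Deleting the stranded consonants removes /g/, /ʔ/, /l/, /p/, /k/.

mafwud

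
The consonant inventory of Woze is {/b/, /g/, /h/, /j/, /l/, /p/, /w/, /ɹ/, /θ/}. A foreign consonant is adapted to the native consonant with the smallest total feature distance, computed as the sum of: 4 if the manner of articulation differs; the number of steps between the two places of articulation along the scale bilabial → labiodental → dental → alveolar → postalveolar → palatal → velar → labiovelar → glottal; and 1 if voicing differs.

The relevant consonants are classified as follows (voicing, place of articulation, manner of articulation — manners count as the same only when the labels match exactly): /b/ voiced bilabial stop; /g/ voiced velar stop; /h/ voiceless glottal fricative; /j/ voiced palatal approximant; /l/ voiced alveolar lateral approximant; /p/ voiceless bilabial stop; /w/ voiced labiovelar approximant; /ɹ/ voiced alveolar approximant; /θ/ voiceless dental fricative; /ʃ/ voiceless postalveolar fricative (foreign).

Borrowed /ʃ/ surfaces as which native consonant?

/θ/ is closest: same manner (fricative), place distance 2 (postalveolar→dental), same voicing; total 2. Next closest is /h/ at distance 4.

θ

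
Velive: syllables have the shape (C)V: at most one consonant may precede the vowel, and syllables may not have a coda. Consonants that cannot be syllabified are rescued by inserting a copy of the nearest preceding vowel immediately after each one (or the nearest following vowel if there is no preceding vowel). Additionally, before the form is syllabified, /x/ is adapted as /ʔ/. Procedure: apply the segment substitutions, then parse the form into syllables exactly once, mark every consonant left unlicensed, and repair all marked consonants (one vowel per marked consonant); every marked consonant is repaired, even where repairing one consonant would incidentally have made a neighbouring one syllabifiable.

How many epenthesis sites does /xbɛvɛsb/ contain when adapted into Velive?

After substitution the input is /ʔbɛvɛsb/.
The unsyllabifiable consonants are /ʔ/, /s/, /b/; each receives one epenthetic vowel.

3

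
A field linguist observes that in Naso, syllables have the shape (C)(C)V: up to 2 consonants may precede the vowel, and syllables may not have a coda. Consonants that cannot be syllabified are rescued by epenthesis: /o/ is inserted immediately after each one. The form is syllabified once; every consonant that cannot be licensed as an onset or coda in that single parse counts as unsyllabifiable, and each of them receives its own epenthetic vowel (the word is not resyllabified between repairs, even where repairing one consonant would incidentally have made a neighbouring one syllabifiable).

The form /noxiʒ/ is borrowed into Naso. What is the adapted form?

Syllabifying with onset maximization leaves /ʒ/ stranded (no codas are permitted; onsets may contain at most 2 consonants).
Epenthesis after each stranded consonant: /ʒ/ → /ʒo/.

noxiʒo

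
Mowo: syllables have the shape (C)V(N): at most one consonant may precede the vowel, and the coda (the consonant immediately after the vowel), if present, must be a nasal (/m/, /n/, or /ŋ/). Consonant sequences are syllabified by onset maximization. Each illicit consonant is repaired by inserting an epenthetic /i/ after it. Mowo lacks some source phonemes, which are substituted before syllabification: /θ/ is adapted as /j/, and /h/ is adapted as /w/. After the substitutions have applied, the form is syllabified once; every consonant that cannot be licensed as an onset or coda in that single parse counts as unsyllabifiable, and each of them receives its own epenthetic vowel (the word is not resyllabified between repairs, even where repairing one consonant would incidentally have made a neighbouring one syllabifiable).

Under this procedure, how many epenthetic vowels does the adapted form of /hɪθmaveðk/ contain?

After substitution the input is /wɪjmaveðk/.
The unsyllabifiable consonants are /j/, /ð/, /k/; each receives one epenthetic vowel.

3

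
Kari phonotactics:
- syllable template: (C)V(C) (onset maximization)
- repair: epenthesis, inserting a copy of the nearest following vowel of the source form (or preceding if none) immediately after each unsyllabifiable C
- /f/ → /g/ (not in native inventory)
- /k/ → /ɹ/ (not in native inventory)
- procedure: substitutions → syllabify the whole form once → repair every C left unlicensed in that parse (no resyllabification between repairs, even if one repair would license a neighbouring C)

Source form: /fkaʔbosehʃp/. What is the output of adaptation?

Substitution: /f/ → /g/, /k/ → /ɹ/, giving /gɹaʔbosehʃp/.
Syllabifying with onset maximization leaves /g/, /ʃ/, /p/ stranded (at most one coda consonant is licensed; onsets are limited to one consonant).
Epenthesis after each stranded consonant: /g/ → /ga/, /ʃ/ → /ʃe/, /p/ → /pe/.

gaɹaʔbosehʃepe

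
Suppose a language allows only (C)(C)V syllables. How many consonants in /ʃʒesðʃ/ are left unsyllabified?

3

The consonants /s/, /ð/, /ʃ/ cannot be parsed into a legal (C)(C)V syllable (no codas are permitted; onsets may contain at most 2 consonants).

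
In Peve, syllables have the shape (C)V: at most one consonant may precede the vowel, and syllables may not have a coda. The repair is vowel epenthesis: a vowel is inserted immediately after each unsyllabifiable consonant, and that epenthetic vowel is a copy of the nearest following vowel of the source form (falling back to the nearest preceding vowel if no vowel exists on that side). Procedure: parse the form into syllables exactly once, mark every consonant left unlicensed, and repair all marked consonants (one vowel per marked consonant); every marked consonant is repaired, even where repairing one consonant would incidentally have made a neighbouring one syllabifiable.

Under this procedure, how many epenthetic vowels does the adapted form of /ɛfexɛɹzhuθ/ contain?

The unsyllabifiable consonants are /ɹ/, /z/, /θ/; each receives one epenthetic vowel.

3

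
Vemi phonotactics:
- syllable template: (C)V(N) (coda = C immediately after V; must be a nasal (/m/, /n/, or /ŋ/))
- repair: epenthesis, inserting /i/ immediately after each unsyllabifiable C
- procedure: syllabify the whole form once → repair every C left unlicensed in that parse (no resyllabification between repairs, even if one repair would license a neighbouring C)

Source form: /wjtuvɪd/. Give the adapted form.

wijituvɪdi

The consonants /w/, /j/, /d/ cannot be parsed into a legal (C)V(N) syllable (only a nasal (/m/, /n/, or /ŋ/) is licensed in coda position; onsets are limited to one consonant).
Inserting the epenthetic vowel yields /w/ → /wi/, /j/ → /ji/, /d/ → /di/.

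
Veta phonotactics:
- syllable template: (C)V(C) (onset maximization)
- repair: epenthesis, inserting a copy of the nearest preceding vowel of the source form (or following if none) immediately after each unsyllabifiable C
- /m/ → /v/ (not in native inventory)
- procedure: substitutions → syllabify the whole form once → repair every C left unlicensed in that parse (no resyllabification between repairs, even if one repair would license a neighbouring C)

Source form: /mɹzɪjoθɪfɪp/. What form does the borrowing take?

vɪɹɪzɪjoθɪfɪp

Substitution: /m/ → /v/, giving /vɹzɪjoθɪfɪp/.
The consonants /v/, /ɹ/ cannot be parsed into a legal (C)V(C) syllable (at most one coda consonant is licensed; onsets are limited to one consonant).
Each unlicensed consonant becomes the onset of a new syllable: /v/ → /vɪ/, /ɹ/ → /ɹɪ/.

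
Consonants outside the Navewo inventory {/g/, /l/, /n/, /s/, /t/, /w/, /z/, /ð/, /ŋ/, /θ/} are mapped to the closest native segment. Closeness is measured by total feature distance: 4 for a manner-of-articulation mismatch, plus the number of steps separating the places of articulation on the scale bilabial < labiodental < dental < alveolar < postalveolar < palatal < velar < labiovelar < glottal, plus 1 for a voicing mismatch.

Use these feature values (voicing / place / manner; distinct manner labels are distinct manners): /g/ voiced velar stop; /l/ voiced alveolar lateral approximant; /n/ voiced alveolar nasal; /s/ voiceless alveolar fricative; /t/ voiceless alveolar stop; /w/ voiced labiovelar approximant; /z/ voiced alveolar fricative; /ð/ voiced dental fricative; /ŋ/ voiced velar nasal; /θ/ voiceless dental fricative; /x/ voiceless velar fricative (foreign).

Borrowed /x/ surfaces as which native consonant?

s

/s/ is closest: same manner (fricative), place distance 3 (velar→alveolar), same voicing; total 3. Next closest is /z/ at distance 4.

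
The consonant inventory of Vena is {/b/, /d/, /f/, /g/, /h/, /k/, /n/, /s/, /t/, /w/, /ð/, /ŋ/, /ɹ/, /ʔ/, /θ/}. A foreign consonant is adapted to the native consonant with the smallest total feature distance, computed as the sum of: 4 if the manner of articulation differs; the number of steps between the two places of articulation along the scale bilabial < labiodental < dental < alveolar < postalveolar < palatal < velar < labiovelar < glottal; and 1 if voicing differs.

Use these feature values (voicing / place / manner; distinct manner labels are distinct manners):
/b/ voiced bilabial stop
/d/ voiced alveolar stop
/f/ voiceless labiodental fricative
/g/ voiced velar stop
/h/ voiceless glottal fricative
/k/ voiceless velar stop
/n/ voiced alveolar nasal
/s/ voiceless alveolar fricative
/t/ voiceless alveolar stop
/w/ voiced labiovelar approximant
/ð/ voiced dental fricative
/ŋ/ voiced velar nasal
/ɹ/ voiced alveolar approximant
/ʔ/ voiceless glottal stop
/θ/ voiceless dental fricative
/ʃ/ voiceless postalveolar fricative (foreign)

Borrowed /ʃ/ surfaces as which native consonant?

/s/ is closest: same manner (fricative), place distance 1 (postalveolar→alveolar), same voicing; total 1. Next closest is /θ/ at distance 2.

s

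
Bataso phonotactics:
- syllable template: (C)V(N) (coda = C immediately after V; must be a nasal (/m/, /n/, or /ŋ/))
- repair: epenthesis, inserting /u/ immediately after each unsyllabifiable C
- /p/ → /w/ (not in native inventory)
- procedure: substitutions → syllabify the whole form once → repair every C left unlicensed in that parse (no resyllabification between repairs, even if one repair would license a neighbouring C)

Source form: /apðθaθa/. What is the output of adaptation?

Substitution: /p/ → /w/, giving /awðθaθa/.
The consonants /w/, /ð/ cannot be parsed into a legal (C)V(N) syllable (only a nasal (/m/, /n/, or /ŋ/) is licensed in coda position; onsets are limited to one consonant).
Epenthesis after each stranded consonant: /w/ → /wu/, /ð/ → /ðu/.

awuðuθaθa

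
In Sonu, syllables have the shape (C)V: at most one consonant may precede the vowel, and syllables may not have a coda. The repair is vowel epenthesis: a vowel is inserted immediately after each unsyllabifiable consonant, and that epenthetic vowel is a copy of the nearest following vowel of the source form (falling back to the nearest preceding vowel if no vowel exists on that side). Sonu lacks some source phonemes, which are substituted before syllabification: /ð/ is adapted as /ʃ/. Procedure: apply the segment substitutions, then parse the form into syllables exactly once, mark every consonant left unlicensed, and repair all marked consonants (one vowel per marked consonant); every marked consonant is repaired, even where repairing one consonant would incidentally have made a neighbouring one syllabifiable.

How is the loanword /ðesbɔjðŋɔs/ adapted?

ʃesɔbɔjɔʃɔŋɔsɔ

Substitution: /ð/ → /ʃ/, giving /ʃesbɔjʃŋɔs/.
The consonants /s/, /j/, /ʃ/, /s/ cannot be parsed into a legal (C)V syllable (no codas are permitted; onsets are limited to one consonant).
Each unlicensed consonant becomes the onset of a new syllable: /s/ → /sɔ/, /j/ → /jɔ/, /ʃ/ → /ʃɔ/, /s/ → /sɔ/.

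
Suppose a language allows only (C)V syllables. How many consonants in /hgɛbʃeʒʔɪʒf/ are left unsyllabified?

5

Under (C)V, the unsyllabifiable consonants are /h/, /b/, /ʒ/, /ʒ/, /f/ (no codas are permitted; onsets are limited to one consonant).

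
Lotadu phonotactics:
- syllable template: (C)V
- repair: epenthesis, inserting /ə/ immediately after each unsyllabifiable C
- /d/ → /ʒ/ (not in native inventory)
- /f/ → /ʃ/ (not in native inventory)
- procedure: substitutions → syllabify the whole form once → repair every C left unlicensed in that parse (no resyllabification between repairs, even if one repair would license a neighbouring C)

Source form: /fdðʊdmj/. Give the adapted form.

ʃəʒəðʊʒəməjə

Substitution: /f/ → /ʃ/, /d/ → /ʒ/, giving /ʃʒðʊʒmj/.
The consonants /ʃ/, /ʒ/, /ʒ/, /m/, /j/ cannot be parsed into a legal (C)V syllable (no codas are permitted; onsets are limited to one consonant).
Each unlicensed consonant becomes the onset of a new syllable: /ʃ/ → /ʃə/, /ʒ/ → /ʒə/, /ʒ/ → /ʒə/, /m/ → /mə/, /j/ → /jə/.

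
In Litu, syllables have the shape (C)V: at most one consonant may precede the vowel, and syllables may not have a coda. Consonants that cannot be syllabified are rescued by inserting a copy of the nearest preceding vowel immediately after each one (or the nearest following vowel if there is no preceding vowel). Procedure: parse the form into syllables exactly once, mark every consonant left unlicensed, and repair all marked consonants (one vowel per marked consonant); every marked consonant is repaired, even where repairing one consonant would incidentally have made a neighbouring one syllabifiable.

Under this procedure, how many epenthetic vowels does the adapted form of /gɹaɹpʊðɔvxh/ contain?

The unsyllabifiable consonants are /g/, /ɹ/, /v/, /x/, /h/; each receives one epenthetic vowel.

5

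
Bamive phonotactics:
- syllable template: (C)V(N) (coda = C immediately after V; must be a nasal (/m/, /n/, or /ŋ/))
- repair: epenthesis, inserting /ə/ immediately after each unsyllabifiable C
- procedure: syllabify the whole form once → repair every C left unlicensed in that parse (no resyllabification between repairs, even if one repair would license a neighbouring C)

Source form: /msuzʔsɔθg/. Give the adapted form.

The consonants /m/, /z/, /ʔ/, /θ/, /g/ cannot be parsed into a legal (C)V(N) syllable (only a nasal (/m/, /n/, or /ŋ/) is licensed in coda position; onsets are limited to one consonant).
Epenthesis after each stranded consonant: /m/ → /mə/, /z/ → /zə/, /ʔ/ → /ʔə/, /θ/ → /θə/, /g/ → /gə/.

məsuzəʔəsɔθəgə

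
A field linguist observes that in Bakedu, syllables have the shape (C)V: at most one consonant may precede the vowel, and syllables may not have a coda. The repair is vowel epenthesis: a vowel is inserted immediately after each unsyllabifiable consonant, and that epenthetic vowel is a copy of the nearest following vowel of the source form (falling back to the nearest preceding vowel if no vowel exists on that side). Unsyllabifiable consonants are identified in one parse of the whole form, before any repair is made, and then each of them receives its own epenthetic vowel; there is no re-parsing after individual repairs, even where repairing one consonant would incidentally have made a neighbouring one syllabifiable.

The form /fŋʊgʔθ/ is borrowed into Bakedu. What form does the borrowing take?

fʊŋʊgʊʔʊθʊ

Under (C)V, the unsyllabifiable consonants are /f/, /g/, /ʔ/, /θ/ (no codas are permitted; onsets are limited to one consonant).
Inserting the epenthetic vowel yields /f/ → /fʊ/, /g/ → /gʊ/, /ʔ/ → /ʔʊ/, /θ/ → /θʊ/.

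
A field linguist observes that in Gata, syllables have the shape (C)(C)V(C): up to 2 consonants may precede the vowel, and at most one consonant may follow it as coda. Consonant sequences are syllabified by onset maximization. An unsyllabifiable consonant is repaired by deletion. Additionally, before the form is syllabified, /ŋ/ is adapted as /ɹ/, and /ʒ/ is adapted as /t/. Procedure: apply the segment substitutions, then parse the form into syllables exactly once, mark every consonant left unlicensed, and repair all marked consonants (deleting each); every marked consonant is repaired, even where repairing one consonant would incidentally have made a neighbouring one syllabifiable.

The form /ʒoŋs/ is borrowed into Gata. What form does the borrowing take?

Substitution: /ʒ/ → /t/, /ŋ/ → /ɹ/, giving /toɹs/.
Syllabifying with onset maximization leaves /s/ stranded (at most one coda consonant is licensed; onsets may contain at most 2 consonants).
Deletion applies to /s/.

toɹ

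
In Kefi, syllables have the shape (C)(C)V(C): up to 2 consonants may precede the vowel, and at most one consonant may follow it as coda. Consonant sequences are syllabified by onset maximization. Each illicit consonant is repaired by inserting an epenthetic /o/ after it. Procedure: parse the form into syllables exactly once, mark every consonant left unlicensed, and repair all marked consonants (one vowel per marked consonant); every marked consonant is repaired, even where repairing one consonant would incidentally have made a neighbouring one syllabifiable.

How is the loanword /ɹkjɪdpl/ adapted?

Under (C)(C)V(C), the unsyllabifiable consonants are /ɹ/, /p/, /l/ (at most one coda consonant is licensed; onsets may contain at most 2 consonants).
Each unlicensed consonant becomes the onset of a new syllable: /ɹ/ → /ɹo/, /p/ → /po/, /l/ → /lo/.

ɹokjɪdpolo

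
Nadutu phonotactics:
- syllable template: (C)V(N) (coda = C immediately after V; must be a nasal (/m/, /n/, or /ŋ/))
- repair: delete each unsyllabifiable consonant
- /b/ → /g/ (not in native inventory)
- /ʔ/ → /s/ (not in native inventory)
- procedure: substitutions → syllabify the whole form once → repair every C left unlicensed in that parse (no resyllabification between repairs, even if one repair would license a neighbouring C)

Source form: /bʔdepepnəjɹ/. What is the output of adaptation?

Substitution: /b/ → /g/, /ʔ/ → /s/, giving /gsdepepnəjɹ/.
The consonants /g/, /s/, /p/, /j/, /ɹ/ cannot be parsed into a legal (C)V(N) syllable (only a nasal (/m/, /n/, or /ŋ/) is licensed in coda position; onsets are limited to one consonant).
Deleting the stranded consonants removes /g/, /s/, /p/, /j/, /ɹ/.

depenə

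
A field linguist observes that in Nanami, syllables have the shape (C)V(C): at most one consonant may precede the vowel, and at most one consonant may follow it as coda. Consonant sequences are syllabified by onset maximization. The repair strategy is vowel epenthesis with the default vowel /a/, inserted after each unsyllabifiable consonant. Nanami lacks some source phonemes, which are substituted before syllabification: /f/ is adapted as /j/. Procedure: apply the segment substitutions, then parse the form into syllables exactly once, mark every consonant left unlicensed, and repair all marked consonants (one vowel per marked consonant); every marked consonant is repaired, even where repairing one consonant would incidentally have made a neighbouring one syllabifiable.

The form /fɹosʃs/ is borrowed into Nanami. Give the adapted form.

jaɹosʃasa

Substitution: /f/ → /j/, giving /jɹosʃs/.
Syllabifying with onset maximization leaves /j/, /ʃ/, /s/ stranded (at most one coda consonant is licensed; onsets are limited to one consonant).
Inserting the epenthetic vowel yields /j/ → /ja/, /ʃ/ → /ʃa/, /s/ → /sa/.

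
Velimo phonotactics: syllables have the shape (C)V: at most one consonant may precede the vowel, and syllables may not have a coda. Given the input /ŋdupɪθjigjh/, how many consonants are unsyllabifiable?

The consonants /ŋ/, /θ/, /g/, /j/, /h/ cannot be parsed into a legal (C)V syllable (no codas are permitted; onsets are limited to one consonant).

5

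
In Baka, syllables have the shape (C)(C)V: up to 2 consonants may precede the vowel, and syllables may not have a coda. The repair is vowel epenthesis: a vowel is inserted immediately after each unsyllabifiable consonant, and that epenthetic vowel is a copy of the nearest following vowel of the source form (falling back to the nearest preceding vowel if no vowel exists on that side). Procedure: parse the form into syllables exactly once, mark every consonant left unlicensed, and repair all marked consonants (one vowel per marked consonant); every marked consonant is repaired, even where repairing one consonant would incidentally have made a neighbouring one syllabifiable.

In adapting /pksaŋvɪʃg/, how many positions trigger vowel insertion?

3

The unsyllabifiable consonants are /p/, /ʃ/, /g/; each receives one epenthetic vowel.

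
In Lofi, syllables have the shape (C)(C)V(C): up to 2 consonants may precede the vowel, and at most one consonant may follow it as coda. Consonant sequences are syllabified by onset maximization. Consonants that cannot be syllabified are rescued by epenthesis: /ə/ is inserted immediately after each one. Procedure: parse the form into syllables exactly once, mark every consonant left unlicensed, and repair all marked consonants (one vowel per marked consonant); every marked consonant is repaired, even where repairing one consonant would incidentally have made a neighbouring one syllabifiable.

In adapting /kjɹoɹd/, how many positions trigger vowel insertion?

The unsyllabifiable consonants are /k/, /d/; each receives one epenthetic vowel.

2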